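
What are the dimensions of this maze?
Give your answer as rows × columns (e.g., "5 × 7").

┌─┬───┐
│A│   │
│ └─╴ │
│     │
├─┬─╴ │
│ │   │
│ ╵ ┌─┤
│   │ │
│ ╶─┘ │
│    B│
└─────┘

Counting the maze dimensions:
Rows (vertical): 5
Columns (horizontal): 3
Dimensions: 5 × 3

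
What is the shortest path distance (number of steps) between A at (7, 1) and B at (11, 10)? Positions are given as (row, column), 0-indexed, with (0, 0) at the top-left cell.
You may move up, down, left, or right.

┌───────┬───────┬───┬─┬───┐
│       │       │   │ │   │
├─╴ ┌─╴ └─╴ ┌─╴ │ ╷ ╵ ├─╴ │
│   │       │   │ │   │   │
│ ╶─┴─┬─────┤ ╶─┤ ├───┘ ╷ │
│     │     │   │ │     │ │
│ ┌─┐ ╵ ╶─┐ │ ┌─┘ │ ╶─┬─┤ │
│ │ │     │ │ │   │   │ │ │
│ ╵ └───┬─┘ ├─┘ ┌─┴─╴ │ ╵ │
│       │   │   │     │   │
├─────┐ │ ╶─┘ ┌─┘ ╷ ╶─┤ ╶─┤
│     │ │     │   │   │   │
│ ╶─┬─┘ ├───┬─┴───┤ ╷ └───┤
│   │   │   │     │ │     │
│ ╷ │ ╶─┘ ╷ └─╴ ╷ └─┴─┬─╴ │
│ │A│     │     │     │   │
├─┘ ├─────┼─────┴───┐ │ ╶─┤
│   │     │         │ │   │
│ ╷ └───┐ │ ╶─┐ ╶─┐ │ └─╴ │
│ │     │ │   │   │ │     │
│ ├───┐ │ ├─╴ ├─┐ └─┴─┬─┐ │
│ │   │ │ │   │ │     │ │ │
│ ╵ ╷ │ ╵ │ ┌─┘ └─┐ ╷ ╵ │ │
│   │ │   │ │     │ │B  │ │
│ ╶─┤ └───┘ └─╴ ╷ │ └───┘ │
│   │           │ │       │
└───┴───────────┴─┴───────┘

Finding path from (7, 1) to (11, 10):
Path: (7,1) → (8,1) → (8,0) → (9,0) → (10,0) → (11,0) → (11,1) → (10,1) → (10,2) → (11,2) → (12,2) → (12,3) → (12,4) → (12,5) → (11,5) → (10,5) → (10,6) → (9,6) → (9,5) → (8,5) → (8,6) → (8,7) → (9,7) → (9,8) → (10,8) → (10,9) → (10,10) → (11,10)
Distance: 27 steps

Solution:

┌───────┬───────┬───┬─┬───┐
│       │       │   │ │   │
├─╴ ┌─╴ └─╴ ┌─╴ │ ╷ ╵ ├─╴ │
│   │       │   │ │   │   │
│ ╶─┴─┬─────┤ ╶─┤ ├───┘ ╷ │
│     │     │   │ │     │ │
│ ┌─┐ ╵ ╶─┐ │ ┌─┘ │ ╶─┬─┤ │
│ │ │     │ │ │   │   │ │ │
│ ╵ └───┬─┘ ├─┘ ┌─┴─╴ │ ╵ │
│       │   │   │     │   │
├─────┐ │ ╶─┘ ┌─┘ ╷ ╶─┤ ╶─┤
│     │ │     │   │   │   │
│ ╶─┬─┘ ├───┬─┴───┤ ╷ └───┤
│   │   │   │     │ │     │
│ ╷ │ ╶─┘ ╷ └─╴ ╷ └─┴─┬─╴ │
│ │A│     │     │     │   │
├─┘ ├─────┼─────┴───┐ │ ╶─┤
│↓ ↲│     │↱ → ↓    │ │   │
│ ╷ └───┐ │ ╶─┐ ╶─┐ │ └─╴ │
│↓│     │ │↑ ↰│↳ ↓│ │     │
│ ├───┐ │ ├─╴ ├─┐ └─┴─┬─┐ │
│↓│↱ ↓│ │ │↱ ↑│ │↳ → ↓│ │ │
│ ╵ ╷ │ ╵ │ ┌─┘ └─┐ ╷ ╵ │ │
│↳ ↑│↓│   │↑│     │ │B  │ │
│ ╶─┤ └───┘ └─╴ ╷ │ └───┘ │
│   │↳ → → ↑    │ │       │
└───┴───────────┴─┴───────┘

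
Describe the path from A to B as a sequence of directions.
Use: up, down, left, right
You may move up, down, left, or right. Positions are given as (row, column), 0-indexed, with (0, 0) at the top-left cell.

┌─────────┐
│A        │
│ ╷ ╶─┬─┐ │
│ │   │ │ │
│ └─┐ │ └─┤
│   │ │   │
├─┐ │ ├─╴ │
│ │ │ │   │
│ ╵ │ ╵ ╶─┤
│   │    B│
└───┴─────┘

Finding the path and converting it to directions:
Path through cells: (0,0) → (0,1) → (1,1) → (1,2) → (2,2) → (3,2) → (4,2) → (4,3) → (4,4)
Directions: right, down, right, down, down, down, right, right

Solution:

┌─────────┐
│A ↓      │
│ ╷ ╶─┬─┐ │
│ │↳ ↓│ │ │
│ └─┐ │ └─┤
│   │↓│   │
├─┐ │ ├─╴ │
│ │ │↓│   │
│ ╵ │ ╵ ╶─┤
│   │↳ → B│
└───┴─────┘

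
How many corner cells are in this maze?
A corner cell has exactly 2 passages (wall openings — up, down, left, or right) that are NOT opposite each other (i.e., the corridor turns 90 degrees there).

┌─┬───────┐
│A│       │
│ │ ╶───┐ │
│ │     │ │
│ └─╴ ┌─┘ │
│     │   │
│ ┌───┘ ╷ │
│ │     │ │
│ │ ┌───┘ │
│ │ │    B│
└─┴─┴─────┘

Counting corner cells (2 non-opposite passages):
Total corners: 8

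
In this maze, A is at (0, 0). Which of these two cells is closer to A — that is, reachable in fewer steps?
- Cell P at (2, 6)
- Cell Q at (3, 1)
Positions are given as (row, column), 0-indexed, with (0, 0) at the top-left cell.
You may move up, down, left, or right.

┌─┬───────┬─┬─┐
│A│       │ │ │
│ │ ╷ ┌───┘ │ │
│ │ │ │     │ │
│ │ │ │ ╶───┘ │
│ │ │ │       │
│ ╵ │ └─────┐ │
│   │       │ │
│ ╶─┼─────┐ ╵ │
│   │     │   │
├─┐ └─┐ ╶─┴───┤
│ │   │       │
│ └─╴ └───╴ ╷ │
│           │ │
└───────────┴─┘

Shortest path A → P at (2, 6): 18 steps
Shortest path A → Q at (3, 1): 4 steps

Q is closer (4 steps vs 18 steps).

Path to P:

┌─┬───────┬─┬─┐
│A│↱ ↓    │ │ │
│ │ ╷ ┌───┘ │ │
│↓│↑│↓│     │ │
│ │ │ │ ╶───┘ │
│↓│↑│↓│      P│
│ ╵ │ └─────┐ │
│↳ ↑│↳ → → ↓│↑│
│ ╶─┼─────┐ ╵ │
│   │     │↳ ↑│
├─┐ └─┐ ╶─┴───┤
│ │   │       │
│ └─╴ └───╴ ╷ │
│           │ │
└───────────┴─┘

Path to Q:

┌─┬───────┬─┬─┐
│A│       │ │ │
│ │ ╷ ┌───┘ │ │
│↓│ │ │     │ │
│ │ │ │ ╶───┘ │
│↓│ │ │       │
│ ╵ │ └─────┐ │
│↳ Q│       │ │
│ ╶─┼─────┐ ╵ │
│   │     │   │
├─┐ └─┐ ╶─┴───┤
│ │   │       │
│ └─╴ └───╴ ╷ │
│           │ │
└───────────┴─┘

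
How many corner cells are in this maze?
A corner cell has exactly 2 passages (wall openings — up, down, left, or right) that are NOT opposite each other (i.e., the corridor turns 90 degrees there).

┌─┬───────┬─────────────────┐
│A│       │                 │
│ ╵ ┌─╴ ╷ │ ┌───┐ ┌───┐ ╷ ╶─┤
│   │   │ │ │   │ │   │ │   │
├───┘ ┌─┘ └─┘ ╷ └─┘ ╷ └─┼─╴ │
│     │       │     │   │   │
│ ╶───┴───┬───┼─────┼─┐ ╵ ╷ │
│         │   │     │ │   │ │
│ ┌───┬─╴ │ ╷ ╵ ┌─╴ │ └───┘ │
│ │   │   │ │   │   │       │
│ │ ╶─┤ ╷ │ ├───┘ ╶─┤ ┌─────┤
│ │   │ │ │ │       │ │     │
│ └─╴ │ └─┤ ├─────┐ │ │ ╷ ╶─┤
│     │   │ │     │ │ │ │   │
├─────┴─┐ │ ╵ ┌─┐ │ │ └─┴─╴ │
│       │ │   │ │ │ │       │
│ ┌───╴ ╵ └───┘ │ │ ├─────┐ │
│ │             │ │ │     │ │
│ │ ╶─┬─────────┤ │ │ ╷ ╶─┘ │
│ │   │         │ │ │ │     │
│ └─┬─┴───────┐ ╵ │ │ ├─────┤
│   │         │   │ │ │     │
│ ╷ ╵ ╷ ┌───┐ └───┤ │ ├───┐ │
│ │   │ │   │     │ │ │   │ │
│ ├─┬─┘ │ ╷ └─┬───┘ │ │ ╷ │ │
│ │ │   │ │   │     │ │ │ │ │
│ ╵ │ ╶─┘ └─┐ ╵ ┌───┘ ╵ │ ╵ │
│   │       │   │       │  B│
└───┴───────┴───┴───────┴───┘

Counting corner cells (2 non-opposite passages):
Total corners: 86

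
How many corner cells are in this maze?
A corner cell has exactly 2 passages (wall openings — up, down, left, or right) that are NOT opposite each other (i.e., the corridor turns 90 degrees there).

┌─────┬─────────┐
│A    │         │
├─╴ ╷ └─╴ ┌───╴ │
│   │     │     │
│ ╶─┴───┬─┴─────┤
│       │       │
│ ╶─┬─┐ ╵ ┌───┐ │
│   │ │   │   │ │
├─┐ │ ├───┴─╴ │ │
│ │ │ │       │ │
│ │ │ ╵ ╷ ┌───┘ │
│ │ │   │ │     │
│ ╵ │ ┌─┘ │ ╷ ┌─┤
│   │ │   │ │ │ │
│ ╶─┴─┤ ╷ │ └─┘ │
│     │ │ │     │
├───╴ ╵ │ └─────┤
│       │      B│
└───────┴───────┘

Counting corner cells (2 non-opposite passages):
Total corners: 28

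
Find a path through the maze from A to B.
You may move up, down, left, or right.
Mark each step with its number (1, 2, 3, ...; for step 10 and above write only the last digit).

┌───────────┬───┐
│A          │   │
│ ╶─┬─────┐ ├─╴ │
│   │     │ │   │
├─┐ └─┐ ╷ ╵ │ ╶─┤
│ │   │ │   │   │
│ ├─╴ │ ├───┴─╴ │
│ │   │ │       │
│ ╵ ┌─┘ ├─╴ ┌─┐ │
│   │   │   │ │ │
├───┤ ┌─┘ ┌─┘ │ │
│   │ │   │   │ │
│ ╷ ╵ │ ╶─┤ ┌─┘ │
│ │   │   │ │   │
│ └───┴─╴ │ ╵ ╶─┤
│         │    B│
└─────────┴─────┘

Finding the shortest path through the maze:
Path length: 40 steps
Directions: right → right → right → right → right → down → down → left → up → left → down → down → down → left → down → down → left → up → left → down → down → right → right → right → right → up → left → up → right → up → right → up → right → right → down → down → down → left → down → right

Solution:

┌───────────┬───┐
│A 1 2 3 4 5│   │
│ ╶─┬─────┐ ├─╴ │
│   │  0 9│6│   │
├─┐ └─┐ ╷ ╵ │ ╶─┤
│ │   │1│8 7│   │
│ ├─╴ │ ├───┴─╴ │
│ │   │2│  2 3 4│
│ ╵ ┌─┘ ├─╴ ┌─┐ │
│   │4 3│0 1│ │5│
├───┤ ┌─┘ ┌─┘ │ │
│9 8│5│8 9│   │6│
│ ╷ ╵ │ ╶─┤ ┌─┘ │
│0│7 6│7 6│ │8 7│
│ └───┴─╴ │ ╵ ╶─┤
│1 2 3 4 5│  9 B│
└─────────┴─────┘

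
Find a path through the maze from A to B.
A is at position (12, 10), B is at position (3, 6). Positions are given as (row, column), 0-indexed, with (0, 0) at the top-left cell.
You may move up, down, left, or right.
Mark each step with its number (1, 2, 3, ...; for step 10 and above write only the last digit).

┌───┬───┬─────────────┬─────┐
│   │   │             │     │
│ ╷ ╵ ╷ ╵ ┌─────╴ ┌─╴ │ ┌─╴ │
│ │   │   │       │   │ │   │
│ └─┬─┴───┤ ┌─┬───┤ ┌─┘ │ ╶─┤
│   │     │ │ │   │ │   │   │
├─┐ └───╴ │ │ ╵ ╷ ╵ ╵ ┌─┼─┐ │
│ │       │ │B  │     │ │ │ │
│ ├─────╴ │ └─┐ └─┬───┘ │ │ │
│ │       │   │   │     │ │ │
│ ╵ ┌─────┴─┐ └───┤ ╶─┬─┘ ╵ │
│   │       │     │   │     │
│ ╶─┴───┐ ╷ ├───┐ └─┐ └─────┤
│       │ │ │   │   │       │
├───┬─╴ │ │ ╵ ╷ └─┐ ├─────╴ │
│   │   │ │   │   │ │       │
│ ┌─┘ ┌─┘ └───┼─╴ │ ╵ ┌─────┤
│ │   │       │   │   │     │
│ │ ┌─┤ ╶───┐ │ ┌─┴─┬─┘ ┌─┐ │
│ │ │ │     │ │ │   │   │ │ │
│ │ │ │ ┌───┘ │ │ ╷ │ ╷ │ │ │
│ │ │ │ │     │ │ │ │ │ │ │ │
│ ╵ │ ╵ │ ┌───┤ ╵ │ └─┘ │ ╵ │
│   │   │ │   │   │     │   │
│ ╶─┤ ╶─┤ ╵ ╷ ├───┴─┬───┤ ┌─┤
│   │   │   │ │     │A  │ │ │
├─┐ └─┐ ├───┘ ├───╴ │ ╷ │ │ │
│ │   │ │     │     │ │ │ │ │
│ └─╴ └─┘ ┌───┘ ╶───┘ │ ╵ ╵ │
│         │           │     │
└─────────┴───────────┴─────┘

Finding the shortest path from (12, 10) to (3, 6):
Path length: 111 steps
Directions: right → down → down → right → up → up → up → right → up → up → up → left → left → down → down → down → left → left → up → up → left → down → down → left → up → up → up → right → up → left → up → left → down → left → up → up → left → down → down → down → right → right → down → down → left → left → down → down → right → up → right → down → down → left → left → down → left → left → up → left → up → left → up → right → up → up → up → right → up → right → up → left → left → left → up → right → up → right → right → right → up → left → left → left → up → left → up → up → right → down → right → up → right → down → right → up → right → right → right → right → right → right → down → left → down → down → left → up → left → down → left

Solution:

┌───┬───┬─────────────┬─────┐
│8 9│2 3│6 7 8 9 0 1 2│     │
│ ╷ ╵ ╷ ╵ ┌─────╴ ┌─╴ │ ┌─╴ │
│7│0 1│4 5│       │4 3│ │   │
│ └─┬─┴───┤ ┌─┬───┤ ┌─┘ │ ╶─┤
│6 5│     │ │ │9 8│5│   │   │
├─┐ └───╴ │ │ ╵ ╷ ╵ ╵ ┌─┼─┐ │
│ │4 3 2 1│ │B 0│7 6  │ │ │ │
│ ├─────╴ │ └─┐ └─┬───┘ │ │ │
│ │7 8 9 0│   │   │     │ │ │
│ ╵ ┌─────┴─┐ └───┤ ╶─┬─┘ ╵ │
│5 6│    7 6│     │   │     │
│ ╶─┴───┐ ╷ ├───┐ └─┐ └─────┤
│4 3 2 1│8│5│2 1│   │       │
├───┬─╴ │ │ ╵ ╷ └─┐ ├─────╴ │
│   │9 0│9│4 3│0 9│ │       │
│ ┌─┘ ┌─┘ └───┼─╴ │ ╵ ┌─────┤
│ │7 8│  0 1 2│7 8│   │3 2 1│
│ │ ┌─┤ ╶───┐ │ ┌─┴─┬─┘ ┌─┐ │
│ │6│ │     │3│6│1 0│  4│ │0│
│ │ │ │ ┌───┘ │ │ ╷ │ ╷ │ │ │
│ │5│ │ │6 5 4│5│2│9│ │5│ │9│
│ ╵ │ ╵ │ ┌───┤ ╵ │ └─┘ │ ╵ │
│3 4│   │7│0 1│4 3│8 7 6│7 8│
│ ╶─┤ ╶─┤ ╵ ╷ ├───┴─┬───┤ ┌─┤
│2 1│   │8 9│2│     │A 1│6│ │
├─┐ └─┐ ├───┘ ├───╴ │ ╷ │ │ │
│ │0 9│ │5 4 3│     │ │2│5│ │
│ └─╴ └─┘ ┌───┘ ╶───┘ │ ╵ ╵ │
│    8 7 6│           │3 4  │
└─────────┴───────────┴─────┘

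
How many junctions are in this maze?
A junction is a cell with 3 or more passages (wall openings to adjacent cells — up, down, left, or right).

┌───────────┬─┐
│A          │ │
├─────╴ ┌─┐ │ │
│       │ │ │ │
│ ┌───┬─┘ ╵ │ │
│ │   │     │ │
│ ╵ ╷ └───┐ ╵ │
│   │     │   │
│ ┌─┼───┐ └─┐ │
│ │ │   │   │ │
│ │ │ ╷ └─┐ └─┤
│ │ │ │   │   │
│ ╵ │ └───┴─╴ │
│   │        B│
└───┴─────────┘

Checking each cell for number of passages:

Junctions found (3+ passages):
  (0, 3): 3 passages
  (2, 4): 3 passages
  (2, 5): 3 passages
  (3, 0): 3 passages
  (3, 6): 3 passages
Total junctions: 5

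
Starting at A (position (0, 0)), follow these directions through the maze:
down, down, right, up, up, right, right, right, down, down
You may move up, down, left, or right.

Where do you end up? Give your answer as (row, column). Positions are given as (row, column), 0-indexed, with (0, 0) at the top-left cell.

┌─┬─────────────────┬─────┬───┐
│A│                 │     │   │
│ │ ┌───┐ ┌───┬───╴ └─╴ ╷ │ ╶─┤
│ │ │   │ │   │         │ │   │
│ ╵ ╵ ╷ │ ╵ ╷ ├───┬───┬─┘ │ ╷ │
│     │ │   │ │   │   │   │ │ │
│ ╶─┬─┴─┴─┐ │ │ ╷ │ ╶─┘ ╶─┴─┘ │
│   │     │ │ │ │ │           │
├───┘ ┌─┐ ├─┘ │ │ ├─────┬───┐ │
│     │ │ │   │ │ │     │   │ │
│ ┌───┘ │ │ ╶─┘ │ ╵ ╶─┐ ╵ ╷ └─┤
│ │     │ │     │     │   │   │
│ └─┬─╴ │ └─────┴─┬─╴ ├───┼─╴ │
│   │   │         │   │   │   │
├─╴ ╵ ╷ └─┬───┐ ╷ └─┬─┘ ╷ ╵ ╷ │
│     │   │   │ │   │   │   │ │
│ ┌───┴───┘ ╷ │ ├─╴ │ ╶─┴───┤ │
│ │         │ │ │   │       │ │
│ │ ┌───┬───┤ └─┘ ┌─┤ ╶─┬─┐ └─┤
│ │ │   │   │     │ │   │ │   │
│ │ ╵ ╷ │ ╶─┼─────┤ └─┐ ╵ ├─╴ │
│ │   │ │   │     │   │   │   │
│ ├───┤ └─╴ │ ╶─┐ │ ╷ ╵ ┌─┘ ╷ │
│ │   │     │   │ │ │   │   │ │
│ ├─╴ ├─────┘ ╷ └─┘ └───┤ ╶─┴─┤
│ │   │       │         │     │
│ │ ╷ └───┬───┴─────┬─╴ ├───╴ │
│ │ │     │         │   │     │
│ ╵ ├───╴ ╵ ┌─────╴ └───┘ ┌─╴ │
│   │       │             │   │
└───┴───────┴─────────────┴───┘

Following directions step by step:
Start: (0, 0)
  down: (0, 0) → (1, 0)
  down: (1, 0) → (2, 0)
  right: (2, 0) → (2, 1)
  up: (2, 1) → (1, 1)
  up: (1, 1) → (0, 1)
  right: (0, 1) → (0, 2)
  right: (0, 2) → (0, 3)
  right: (0, 3) → (0, 4)
  down: (0, 4) → (1, 4)
  down: (1, 4) → (2, 4)
Final position: (2, 4)

Path taken:

┌─┬─────────────────┬─────┬───┐
│A│↱ → → ↓          │     │   │
│ │ ┌───┐ ┌───┬───╴ └─╴ ╷ │ ╶─┤
│↓│↑│   │↓│   │         │ │   │
│ ╵ ╵ ╷ │ ╵ ╷ ├───┬───┬─┘ │ ╷ │
│↳ ↑  │ │B  │ │   │   │   │ │ │
│ ╶─┬─┴─┴─┐ │ │ ╷ │ ╶─┘ ╶─┴─┘ │
│   │     │ │ │ │ │           │
├───┘ ┌─┐ ├─┘ │ │ ├─────┬───┐ │
│     │ │ │   │ │ │     │   │ │
│ ┌───┘ │ │ ╶─┘ │ ╵ ╶─┐ ╵ ╷ └─┤
│ │     │ │     │     │   │   │
│ └─┬─╴ │ └─────┴─┬─╴ ├───┼─╴ │
│   │   │         │   │   │   │
├─╴ ╵ ╷ └─┬───┐ ╷ └─┬─┘ ╷ ╵ ╷ │
│     │   │   │ │   │   │   │ │
│ ┌───┴───┘ ╷ │ ├─╴ │ ╶─┴───┤ │
│ │         │ │ │   │       │ │
│ │ ┌───┬───┤ └─┘ ┌─┤ ╶─┬─┐ └─┤
│ │ │   │   │     │ │   │ │   │
│ │ ╵ ╷ │ ╶─┼─────┤ └─┐ ╵ ├─╴ │
│ │   │ │   │     │   │   │   │
│ ├───┤ └─╴ │ ╶─┐ │ ╷ ╵ ┌─┘ ╷ │
│ │   │     │   │ │ │   │   │ │
│ ├─╴ ├─────┘ ╷ └─┘ └───┤ ╶─┴─┤
│ │   │       │         │     │
│ │ ╷ └───┬───┴─────┬─╴ ├───╴ │
│ │ │     │         │   │     │
│ ╵ ├───╴ ╵ ┌─────╴ └───┘ ┌─╴ │
│   │       │             │   │
└───┴───────┴─────────────┴───┘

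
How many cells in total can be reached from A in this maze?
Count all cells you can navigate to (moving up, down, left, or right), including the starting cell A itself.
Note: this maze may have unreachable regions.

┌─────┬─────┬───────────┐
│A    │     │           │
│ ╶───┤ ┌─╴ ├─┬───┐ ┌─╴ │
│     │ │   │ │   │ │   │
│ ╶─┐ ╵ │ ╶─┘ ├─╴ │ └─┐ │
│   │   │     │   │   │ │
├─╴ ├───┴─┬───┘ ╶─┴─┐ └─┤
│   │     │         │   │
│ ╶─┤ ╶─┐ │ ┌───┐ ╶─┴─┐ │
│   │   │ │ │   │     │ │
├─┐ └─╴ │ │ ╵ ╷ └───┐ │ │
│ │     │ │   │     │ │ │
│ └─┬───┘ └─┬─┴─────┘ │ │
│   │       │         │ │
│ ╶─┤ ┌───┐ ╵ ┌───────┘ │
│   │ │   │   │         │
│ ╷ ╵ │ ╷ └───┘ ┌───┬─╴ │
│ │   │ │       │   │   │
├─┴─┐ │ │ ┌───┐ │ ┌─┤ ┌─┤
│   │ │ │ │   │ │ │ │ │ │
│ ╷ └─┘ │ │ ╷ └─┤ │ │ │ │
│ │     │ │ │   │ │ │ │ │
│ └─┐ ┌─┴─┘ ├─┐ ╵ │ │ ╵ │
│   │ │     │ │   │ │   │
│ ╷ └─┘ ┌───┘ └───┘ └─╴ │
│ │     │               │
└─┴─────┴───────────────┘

Using BFS/flood-fill to find all reachable cells from A:
Maze size: 13 × 12 = 156 total cells
80 cell(s) are walled off and cannot be reached from A.
Reachable cells: 76

Reachable region (· marks reachable cells):

┌─────┬─────┬───────────┐
│A · ·│· · ·│           │
│ ╶───┤ ┌─╴ ├─┬───┐ ┌─╴ │
│· · ·│·│· ·│·│· ·│ │   │
│ ╶─┐ ╵ │ ╶─┘ ├─╴ │ └─┐ │
│· ·│· ·│· · ·│· ·│   │ │
├─╴ ├───┴─┬───┘ ╶─┴─┐ └─┤
│· ·│· · ·│· · · · ·│   │
│ ╶─┤ ╶─┐ │ ┌───┐ ╶─┴─┐ │
│· ·│· ·│·│·│· ·│· · ·│ │
├─┐ └─╴ │ │ ╵ ╷ └───┐ │ │
│·│· · ·│·│· ·│· · ·│·│ │
│ └─┬───┘ └─┬─┴─────┘ │ │
│· ·│· · · ·│· · · · ·│ │
│ ╶─┤ ┌───┐ ╵ ┌───────┘ │
│· ·│·│   │· ·│         │
│ ╷ ╵ │ ╷ └───┘ ┌───┬─╴ │
│·│· ·│ │       │   │   │
├─┴─┐ │ │ ┌───┐ │ ┌─┤ ┌─┤
│   │·│ │ │   │ │ │ │ │ │
│ ╷ └─┘ │ │ ╷ └─┤ │ │ │ │
│ │     │ │ │   │ │ │ │ │
│ └─┐ ┌─┴─┘ ├─┐ ╵ │ │ ╵ │
│   │ │     │ │   │ │   │
│ ╷ └─┘ ┌───┘ └───┘ └─╴ │
│ │     │               │
└─┴─────┴───────────────┘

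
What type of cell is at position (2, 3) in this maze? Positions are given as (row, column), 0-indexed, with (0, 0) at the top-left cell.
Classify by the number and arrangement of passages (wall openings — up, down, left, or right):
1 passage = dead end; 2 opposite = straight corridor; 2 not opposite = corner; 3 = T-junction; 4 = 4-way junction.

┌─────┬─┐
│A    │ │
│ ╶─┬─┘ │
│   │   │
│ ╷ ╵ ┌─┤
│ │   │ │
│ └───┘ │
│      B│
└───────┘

Checking cell at (2, 3):
Number of passages: 1
Cell type: dead end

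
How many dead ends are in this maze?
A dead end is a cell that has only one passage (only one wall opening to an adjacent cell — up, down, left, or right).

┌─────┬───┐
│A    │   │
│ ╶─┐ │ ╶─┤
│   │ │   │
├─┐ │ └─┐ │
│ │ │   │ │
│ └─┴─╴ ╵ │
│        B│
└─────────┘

Checking each cell for number of passages:

Dead ends found at positions:
  (0, 4)
  (2, 0)
  (2, 1)
Total dead ends: 3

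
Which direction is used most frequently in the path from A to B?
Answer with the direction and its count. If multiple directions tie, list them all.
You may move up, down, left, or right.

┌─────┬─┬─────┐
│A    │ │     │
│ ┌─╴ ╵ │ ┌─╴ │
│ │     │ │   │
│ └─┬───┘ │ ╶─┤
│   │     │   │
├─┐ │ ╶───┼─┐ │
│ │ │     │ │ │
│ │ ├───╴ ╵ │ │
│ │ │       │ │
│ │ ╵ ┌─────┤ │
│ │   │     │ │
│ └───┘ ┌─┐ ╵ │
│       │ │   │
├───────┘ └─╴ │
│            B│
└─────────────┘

Directions: down, down, right, down, down, down, right, up, right, right, up, left, left, up, right, right, up, up, right, right, down, left, down, right, down, down, down, down, down
Counts: {'down': 12, 'right': 9, 'up': 5, 'left': 3}
Most common: down (12 times)

Solution:

┌─────┬─┬─────┐
│A    │ │↱ → ↓│
│ ┌─╴ ╵ │ ┌─╴ │
│↓│     │↑│↓ ↲│
│ └─┬───┘ │ ╶─┤
│↳ ↓│↱ → ↑│↳ ↓│
├─┐ │ ╶───┼─┐ │
│ │↓│↑ ← ↰│ │↓│
│ │ ├───╴ ╵ │ │
│ │↓│↱ → ↑  │↓│
│ │ ╵ ┌─────┤ │
│ │↳ ↑│     │↓│
│ └───┘ ┌─┐ ╵ │
│       │ │  ↓│
├───────┘ └─╴ │
│            B│
└─────────────┘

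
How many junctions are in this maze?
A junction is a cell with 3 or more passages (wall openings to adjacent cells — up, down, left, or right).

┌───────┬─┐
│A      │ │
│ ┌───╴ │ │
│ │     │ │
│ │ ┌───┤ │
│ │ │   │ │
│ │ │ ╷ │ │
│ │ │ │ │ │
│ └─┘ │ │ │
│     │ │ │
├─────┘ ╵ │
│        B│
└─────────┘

Checking each cell for number of passages:

Junctions found (3+ passages):
  (5, 3): 3 passages
Total junctions: 1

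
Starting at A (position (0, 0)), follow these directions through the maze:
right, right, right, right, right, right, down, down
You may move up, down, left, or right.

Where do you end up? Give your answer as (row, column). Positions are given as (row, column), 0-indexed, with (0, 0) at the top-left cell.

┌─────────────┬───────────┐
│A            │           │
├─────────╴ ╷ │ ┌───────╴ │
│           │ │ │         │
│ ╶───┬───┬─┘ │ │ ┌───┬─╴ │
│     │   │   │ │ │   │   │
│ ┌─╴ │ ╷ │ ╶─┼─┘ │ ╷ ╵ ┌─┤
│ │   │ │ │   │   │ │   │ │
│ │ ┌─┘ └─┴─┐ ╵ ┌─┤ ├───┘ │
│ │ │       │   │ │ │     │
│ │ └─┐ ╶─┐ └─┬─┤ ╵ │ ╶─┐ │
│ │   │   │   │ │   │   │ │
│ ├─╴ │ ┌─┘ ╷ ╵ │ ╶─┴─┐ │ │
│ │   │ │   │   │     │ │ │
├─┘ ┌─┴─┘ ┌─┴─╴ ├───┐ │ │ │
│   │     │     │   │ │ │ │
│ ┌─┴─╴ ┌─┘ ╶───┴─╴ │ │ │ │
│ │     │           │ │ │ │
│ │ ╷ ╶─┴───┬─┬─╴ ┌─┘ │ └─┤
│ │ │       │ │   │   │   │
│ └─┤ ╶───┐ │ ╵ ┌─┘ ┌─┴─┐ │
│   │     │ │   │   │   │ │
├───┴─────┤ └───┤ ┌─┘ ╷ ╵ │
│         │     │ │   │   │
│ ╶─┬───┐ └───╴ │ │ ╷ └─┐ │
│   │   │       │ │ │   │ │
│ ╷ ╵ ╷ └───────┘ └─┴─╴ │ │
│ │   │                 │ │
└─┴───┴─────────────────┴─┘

Following directions step by step:
Start: (0, 0)
  right: (0, 0) → (0, 1)
  right: (0, 1) → (0, 2)
  right: (0, 2) → (0, 3)
  right: (0, 3) → (0, 4)
  right: (0, 4) → (0, 5)
  right: (0, 5) → (0, 6)
  down: (0, 6) → (1, 6)
  down: (1, 6) → (2, 6)
Final position: (2, 6)

Path taken:

┌─────────────┬───────────┐
│A → → → → → ↓│           │
├─────────╴ ╷ │ ┌───────╴ │
│           │↓│ │         │
│ ╶───┬───┬─┘ │ │ ┌───┬─╴ │
│     │   │  B│ │ │   │   │
│ ┌─╴ │ ╷ │ ╶─┼─┘ │ ╷ ╵ ┌─┤
│ │   │ │ │   │   │ │   │ │
│ │ ┌─┘ └─┴─┐ ╵ ┌─┤ ├───┘ │
│ │ │       │   │ │ │     │
│ │ └─┐ ╶─┐ └─┬─┤ ╵ │ ╶─┐ │
│ │   │   │   │ │   │   │ │
│ ├─╴ │ ┌─┘ ╷ ╵ │ ╶─┴─┐ │ │
│ │   │ │   │   │     │ │ │
├─┘ ┌─┴─┘ ┌─┴─╴ ├───┐ │ │ │
│   │     │     │   │ │ │ │
│ ┌─┴─╴ ┌─┘ ╶───┴─╴ │ │ │ │
│ │     │           │ │ │ │
│ │ ╷ ╶─┴───┬─┬─╴ ┌─┘ │ └─┤
│ │ │       │ │   │   │   │
│ └─┤ ╶───┐ │ ╵ ┌─┘ ┌─┴─┐ │
│   │     │ │   │   │   │ │
├───┴─────┤ └───┤ ┌─┘ ╷ ╵ │
│         │     │ │   │   │
│ ╶─┬───┐ └───╴ │ │ ╷ └─┐ │
│   │   │       │ │ │   │ │
│ ╷ ╵ ╷ └───────┘ └─┴─╴ │ │
│ │   │                 │ │
└─┴───┴─────────────────┴─┘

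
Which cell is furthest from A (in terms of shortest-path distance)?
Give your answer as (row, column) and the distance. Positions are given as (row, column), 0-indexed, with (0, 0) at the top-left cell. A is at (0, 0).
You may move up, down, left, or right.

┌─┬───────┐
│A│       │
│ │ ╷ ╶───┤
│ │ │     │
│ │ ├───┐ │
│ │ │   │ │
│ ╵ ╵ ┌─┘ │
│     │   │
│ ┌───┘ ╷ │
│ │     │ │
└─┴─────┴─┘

Computing BFS distances from A to all cells:
Furthest cell: (4, 1)
Distance: 17 steps

Path from A to the furthest cell:

┌─┬───────┐
│A│↱ ↓    │
│ │ ╷ ╶───┤
│↓│↑│↳ → ↓│
│ │ ├───┐ │
│↓│↑│   │↓│
│ ╵ ╵ ┌─┘ │
│↳ ↑  │↓ ↲│
│ ┌───┘ ╷ │
│ │B ← ↲│ │
└─┴─────┴─┘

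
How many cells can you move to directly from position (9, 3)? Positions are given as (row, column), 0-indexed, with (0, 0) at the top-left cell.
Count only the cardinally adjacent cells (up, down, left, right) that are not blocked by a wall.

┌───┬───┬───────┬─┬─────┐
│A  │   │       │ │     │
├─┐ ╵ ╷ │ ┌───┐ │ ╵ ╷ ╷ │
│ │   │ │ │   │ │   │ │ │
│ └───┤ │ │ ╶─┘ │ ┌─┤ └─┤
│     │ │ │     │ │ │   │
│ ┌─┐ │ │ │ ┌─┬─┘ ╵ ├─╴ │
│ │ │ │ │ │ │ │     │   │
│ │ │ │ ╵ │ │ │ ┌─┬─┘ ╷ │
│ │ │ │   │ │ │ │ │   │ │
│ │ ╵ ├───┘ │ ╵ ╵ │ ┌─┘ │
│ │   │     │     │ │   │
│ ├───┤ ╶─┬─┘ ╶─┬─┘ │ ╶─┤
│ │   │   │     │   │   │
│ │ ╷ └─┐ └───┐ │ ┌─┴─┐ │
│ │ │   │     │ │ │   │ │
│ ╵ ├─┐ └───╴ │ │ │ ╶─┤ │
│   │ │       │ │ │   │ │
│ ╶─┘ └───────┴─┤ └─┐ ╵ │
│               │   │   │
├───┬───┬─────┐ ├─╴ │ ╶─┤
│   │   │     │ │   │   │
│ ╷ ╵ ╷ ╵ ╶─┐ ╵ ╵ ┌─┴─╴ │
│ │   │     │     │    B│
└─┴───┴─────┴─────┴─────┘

Checking passable neighbors of (9, 3):
Neighbors: (9, 2), (9, 4)
Count: 2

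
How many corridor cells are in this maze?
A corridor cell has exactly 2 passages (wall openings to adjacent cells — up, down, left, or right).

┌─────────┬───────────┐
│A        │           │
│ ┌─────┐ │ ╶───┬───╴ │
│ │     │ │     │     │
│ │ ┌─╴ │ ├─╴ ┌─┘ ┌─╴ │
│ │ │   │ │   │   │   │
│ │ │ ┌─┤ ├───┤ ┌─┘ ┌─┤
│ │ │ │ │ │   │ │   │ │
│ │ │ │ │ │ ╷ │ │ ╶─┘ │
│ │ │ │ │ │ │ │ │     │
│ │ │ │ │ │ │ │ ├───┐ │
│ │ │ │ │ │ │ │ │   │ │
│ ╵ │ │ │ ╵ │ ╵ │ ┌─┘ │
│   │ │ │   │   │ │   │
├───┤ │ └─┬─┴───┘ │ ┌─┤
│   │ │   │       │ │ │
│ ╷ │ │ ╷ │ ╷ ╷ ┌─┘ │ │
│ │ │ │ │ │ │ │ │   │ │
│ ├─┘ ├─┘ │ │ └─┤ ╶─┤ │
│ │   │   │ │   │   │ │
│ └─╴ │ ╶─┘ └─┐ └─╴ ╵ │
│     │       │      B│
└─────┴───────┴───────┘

Counting cells with exactly 2 passages:
Total corridor cells: 101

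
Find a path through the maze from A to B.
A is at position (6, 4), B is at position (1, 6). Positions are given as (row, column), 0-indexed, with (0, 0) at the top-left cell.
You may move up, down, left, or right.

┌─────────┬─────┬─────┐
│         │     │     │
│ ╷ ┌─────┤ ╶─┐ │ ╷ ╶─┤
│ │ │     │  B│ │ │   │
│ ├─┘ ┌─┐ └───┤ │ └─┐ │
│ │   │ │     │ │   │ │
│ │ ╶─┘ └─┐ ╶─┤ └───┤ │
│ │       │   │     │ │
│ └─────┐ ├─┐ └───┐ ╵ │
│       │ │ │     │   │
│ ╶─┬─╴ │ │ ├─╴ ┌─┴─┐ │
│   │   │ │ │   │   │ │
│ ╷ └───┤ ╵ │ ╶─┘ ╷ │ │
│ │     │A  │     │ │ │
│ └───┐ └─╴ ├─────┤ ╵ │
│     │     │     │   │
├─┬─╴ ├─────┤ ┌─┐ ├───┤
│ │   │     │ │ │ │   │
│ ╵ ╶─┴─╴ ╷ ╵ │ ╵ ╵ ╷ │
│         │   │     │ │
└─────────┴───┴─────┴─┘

Finding the shortest path from (6, 4) to (1, 6):
Path length: 41 steps
Directions: up → up → up → left → left → left → up → right → up → right → right → down → right → down → right → down → right → down → left → down → right → right → up → right → down → down → right → up → up → up → left → up → left → left → up → up → up → left → left → down → right

Solution:

┌─────────┬─────┬─────┐
│         │↓ ← ↰│     │
│ ╷ ┌─────┤ ╶─┐ │ ╷ ╶─┤
│ │ │↱ → ↓│↳ B│↑│ │   │
│ ├─┘ ┌─┐ └───┤ │ └─┐ │
│ │↱ ↑│ │↳ ↓  │↑│   │ │
│ │ ╶─┘ └─┐ ╶─┤ └───┤ │
│ │↑ ← ← ↰│↳ ↓│↑ ← ↰│ │
│ └─────┐ ├─┐ └───┐ ╵ │
│       │↑│ │↳ ↓  │↑ ↰│
│ ╶─┬─╴ │ │ ├─╴ ┌─┴─┐ │
│   │   │↑│ │↓ ↲│↱ ↓│↑│
│ ╷ └───┤ ╵ │ ╶─┘ ╷ │ │
│ │     │A  │↳ → ↑│↓│↑│
│ └───┐ └─╴ ├─────┤ ╵ │
│     │     │     │↳ ↑│
├─┬─╴ ├─────┤ ┌─┐ ├───┤
│ │   │     │ │ │ │   │
│ ╵ ╶─┴─╴ ╷ ╵ │ ╵ ╵ ╷ │
│         │   │     │ │
└─────────┴───┴─────┴─┘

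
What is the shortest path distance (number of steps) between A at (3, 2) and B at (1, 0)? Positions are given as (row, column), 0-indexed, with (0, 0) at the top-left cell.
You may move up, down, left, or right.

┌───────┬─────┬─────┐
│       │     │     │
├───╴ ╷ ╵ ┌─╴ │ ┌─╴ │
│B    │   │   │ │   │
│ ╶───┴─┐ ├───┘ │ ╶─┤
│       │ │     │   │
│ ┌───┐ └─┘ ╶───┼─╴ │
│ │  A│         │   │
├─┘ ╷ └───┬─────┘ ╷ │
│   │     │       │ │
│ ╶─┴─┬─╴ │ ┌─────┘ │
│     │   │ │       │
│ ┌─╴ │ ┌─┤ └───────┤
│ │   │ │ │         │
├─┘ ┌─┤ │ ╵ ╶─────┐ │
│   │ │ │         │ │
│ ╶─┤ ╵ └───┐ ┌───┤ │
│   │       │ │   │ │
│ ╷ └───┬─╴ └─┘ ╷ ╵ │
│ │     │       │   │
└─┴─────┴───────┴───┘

Finding path from (3, 2) to (1, 0):
Path: (3,2) → (4,2) → (4,3) → (4,4) → (5,4) → (5,3) → (6,3) → (7,3) → (8,3) → (8,4) → (8,5) → (9,5) → (9,6) → (9,7) → (8,7) → (8,8) → (9,8) → (9,9) → (8,9) → (7,9) → (6,9) → (6,8) → (6,7) → (6,6) → (6,5) → (5,5) → (4,5) → (4,6) → (4,7) → (4,8) → (3,8) → (3,9) → (2,9) → (2,8) → (1,8) → (1,9) → (0,9) → (0,8) → (0,7) → (1,7) → (2,7) → (2,6) → (2,5) → (3,5) → (3,4) → (3,3) → (2,3) → (2,2) → (2,1) → (2,0) → (1,0)
Distance: 50 steps

Solution:

┌───────┬─────┬─────┐
│       │     │↓ ← ↰│
├───╴ ╷ ╵ ┌─╴ │ ┌─╴ │
│B    │   │   │↓│↱ ↑│
│ ╶───┴─┐ ├───┘ │ ╶─┤
│↑ ← ← ↰│ │↓ ← ↲│↑ ↰│
│ ┌───┐ └─┘ ╶───┼─╴ │
│ │  A│↑ ← ↲    │↱ ↑│
├─┘ ╷ └───┬─────┘ ╷ │
│   │↳ → ↓│↱ → → ↑│ │
│ ╶─┴─┬─╴ │ ┌─────┘ │
│     │↓ ↲│↑│       │
│ ┌─╴ │ ┌─┤ └───────┤
│ │   │↓│ │↑ ← ← ← ↰│
├─┘ ┌─┤ │ ╵ ╶─────┐ │
│   │ │↓│         │↑│
│ ╶─┤ ╵ └───┐ ┌───┤ │
│   │  ↳ → ↓│ │↱ ↓│↑│
│ ╷ └───┬─╴ └─┘ ╷ ╵ │
│ │     │  ↳ → ↑│↳ ↑│
└─┴─────┴───────┴───┘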